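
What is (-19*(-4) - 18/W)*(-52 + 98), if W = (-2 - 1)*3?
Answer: 3588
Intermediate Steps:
W = -9 (W = -3*3 = -9)
(-19*(-4) - 18/W)*(-52 + 98) = (-19*(-4) - 18/(-9))*(-52 + 98) = (76 - 18*(-1)/9)*46 = (76 - 1*(-2))*46 = (76 + 2)*46 = 78*46 = 3588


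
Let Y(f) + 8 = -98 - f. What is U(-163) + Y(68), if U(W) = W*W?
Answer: 26395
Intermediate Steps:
Y(f) = -106 - f (Y(f) = -8 + (-98 - f) = -106 - f)
U(W) = W²
U(-163) + Y(68) = (-163)² + (-106 - 1*68) = 26569 + (-106 - 68) = 26569 - 174 = 26395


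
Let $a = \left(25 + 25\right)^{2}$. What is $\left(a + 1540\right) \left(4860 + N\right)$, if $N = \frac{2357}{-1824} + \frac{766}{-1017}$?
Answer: $\frac{1516943345545}{77292} \approx 1.9626 \cdot 10^{7}$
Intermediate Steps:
$N = - \frac{1264751}{618336}$ ($N = 2357 \left(- \frac{1}{1824}\right) + 766 \left(- \frac{1}{1017}\right) = - \frac{2357}{1824} - \frac{766}{1017} = - \frac{1264751}{618336} \approx -2.0454$)
$a = 2500$ ($a = 50^{2} = 2500$)
$\left(a + 1540\right) \left(4860 + N\right) = \left(2500 + 1540\right) \left(4860 - \frac{1264751}{618336}\right) = 4040 \cdot \frac{3003848209}{618336} = \frac{1516943345545}{77292}$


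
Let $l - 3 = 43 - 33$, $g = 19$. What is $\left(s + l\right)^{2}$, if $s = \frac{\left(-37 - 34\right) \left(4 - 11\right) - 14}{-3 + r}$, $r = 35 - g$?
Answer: $\frac{425104}{169} \approx 2515.4$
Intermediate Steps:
$l = 13$ ($l = 3 + \left(43 - 33\right) = 3 + 10 = 13$)
$r = 16$ ($r = 35 - 19 = 16$)
$s = \frac{483}{13}$ ($s = \frac{\left(-37 - 34\right) \left(4 - 11\right) - 14}{-3 + 16} = \frac{\left(-71\right) \left(-7\right) - 14}{13} = \left(497 - 14\right) \frac{1}{13} = 483 \cdot \frac{1}{13} = \frac{483}{13} \approx 37.154$)
$\left(s + l\right)^{2} = \left(\frac{483}{13} + 13\right)^{2} = \left(\frac{652}{13}\right)^{2} = \frac{425104}{169}$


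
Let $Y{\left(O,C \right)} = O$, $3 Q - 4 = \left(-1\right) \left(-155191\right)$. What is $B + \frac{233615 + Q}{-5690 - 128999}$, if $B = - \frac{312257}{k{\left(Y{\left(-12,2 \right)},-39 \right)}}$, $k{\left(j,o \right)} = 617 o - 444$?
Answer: $\frac{35064592313}{3300823323} \approx 10.623$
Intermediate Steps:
$Q = \frac{155195}{3}$ ($Q = \frac{4}{3} + \frac{\left(-1\right) \left(-155191\right)}{3} = \frac{4}{3} + \frac{1}{3} \cdot 155191 = \frac{4}{3} + \frac{155191}{3} = \frac{155195}{3} \approx 51732.0$)
$k{\left(j,o \right)} = -444 + 617 o$
$B = \frac{312257}{24507}$ ($B = - \frac{312257}{-444 + 617 \left(-39\right)} = - \frac{312257}{-444 - 24063} = - \frac{312257}{-24507} = \left(-312257\right) \left(- \frac{1}{24507}\right) = \frac{312257}{24507} \approx 12.742$)
$B + \frac{233615 + Q}{-5690 - 128999} = \frac{312257}{24507} + \frac{233615 + \frac{155195}{3}}{-5690 - 128999} = \frac{312257}{24507} + \frac{856040}{3 \left(-134689\right)} = \frac{312257}{24507} + \frac{856040}{3} \left(- \frac{1}{134689}\right) = \frac{312257}{24507} - \frac{856040}{404067} = \frac{35064592313}{3300823323}$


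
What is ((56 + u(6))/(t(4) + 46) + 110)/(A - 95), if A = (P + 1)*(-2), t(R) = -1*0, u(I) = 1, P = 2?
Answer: -5117/4646 ≈ -1.1014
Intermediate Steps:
t(R) = 0
A = -6 (A = (2 + 1)*(-2) = 3*(-2) = -6)
((56 + u(6))/(t(4) + 46) + 110)/(A - 95) = ((56 + 1)/(0 + 46) + 110)/(-6 - 95) = (57/46 + 110)/(-101) = -(57*(1/46) + 110)/101 = -(57/46 + 110)/101 = -1/101*5117/46 = -5117/4646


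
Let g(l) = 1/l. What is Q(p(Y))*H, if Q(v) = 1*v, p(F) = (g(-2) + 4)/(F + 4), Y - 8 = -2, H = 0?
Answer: 0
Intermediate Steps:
Y = 6 (Y = 8 - 2 = 6)
p(F) = 7/(2*(4 + F)) (p(F) = (1/(-2) + 4)/(F + 4) = (-½ + 4)/(4 + F) = 7/(2*(4 + F)))
Q(v) = v
Q(p(Y))*H = (7/(2*(4 + 6)))*0 = ((7/2)/10)*0 = ((7/2)*(⅒))*0 = (7/20)*0 = 0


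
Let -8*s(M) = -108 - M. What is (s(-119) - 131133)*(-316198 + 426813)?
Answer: -116043431125/8 ≈ -1.4505e+10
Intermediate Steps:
s(M) = 27/2 + M/8 (s(M) = -(-108 - M)/8 = 27/2 + M/8)
(s(-119) - 131133)*(-316198 + 426813) = ((27/2 + (1/8)*(-119)) - 131133)*(-316198 + 426813) = ((27/2 - 119/8) - 131133)*110615 = (-11/8 - 131133)*110615 = -1049075/8*110615 = -116043431125/8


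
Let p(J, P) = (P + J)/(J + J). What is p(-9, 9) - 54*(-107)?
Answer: 5778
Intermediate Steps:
p(J, P) = (J + P)/(2*J) (p(J, P) = (J + P)/((2*J)) = (J + P)*(1/(2*J)) = (J + P)/(2*J))
p(-9, 9) - 54*(-107) = (½)*(-9 + 9)/(-9) - 54*(-107) = (½)*(-⅑)*0 + 5778 = 0 + 5778 = 5778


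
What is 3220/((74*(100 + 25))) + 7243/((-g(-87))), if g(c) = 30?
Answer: -1338023/5550 ≈ -241.09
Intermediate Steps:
3220/((74*(100 + 25))) + 7243/((-g(-87))) = 3220/((74*(100 + 25))) + 7243/((-1*30)) = 3220/((74*125)) + 7243/(-30) = 3220/9250 + 7243*(-1/30) = 3220*(1/9250) - 7243/30 = 322/925 - 7243/30 = -1338023/5550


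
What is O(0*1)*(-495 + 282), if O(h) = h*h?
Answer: 0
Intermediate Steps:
O(h) = h²
O(0*1)*(-495 + 282) = (0*1)²*(-495 + 282) = 0²*(-213) = 0*(-213) = 0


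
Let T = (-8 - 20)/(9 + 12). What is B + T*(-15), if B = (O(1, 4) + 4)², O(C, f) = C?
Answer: 45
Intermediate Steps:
T = -4/3 (T = -28/21 = -28*1/21 = -4/3 ≈ -1.3333)
B = 25 (B = (1 + 4)² = 5² = 25)
B + T*(-15) = 25 - 4/3*(-15) = 25 + 20 = 45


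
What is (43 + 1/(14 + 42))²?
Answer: 5803281/3136 ≈ 1850.5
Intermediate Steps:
(43 + 1/(14 + 42))² = (43 + 1/56)² = (2409/56)² = 5803281/3136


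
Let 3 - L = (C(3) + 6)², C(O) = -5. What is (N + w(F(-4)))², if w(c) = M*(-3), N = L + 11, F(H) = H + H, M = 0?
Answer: 169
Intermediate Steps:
L = 2 (L = 3 - (-5 + 6)² = 3 - 1*1² = 3 - 1*1 = 3 - 1 = 2)
F(H) = 2*H
N = 13 (N = 2 + 11 = 13)
w(c) = 0 (w(c) = 0*(-3) = 0)
(N + w(F(-4)))² = (13 + 0)² = 13² = 169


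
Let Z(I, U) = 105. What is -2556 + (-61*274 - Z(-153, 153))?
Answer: -19375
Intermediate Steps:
-2556 + (-61*274 - Z(-153, 153)) = -2556 + (-61*274 - 1*105) = -2556 + (-16714 - 105) = -2556 - 16819 = -19375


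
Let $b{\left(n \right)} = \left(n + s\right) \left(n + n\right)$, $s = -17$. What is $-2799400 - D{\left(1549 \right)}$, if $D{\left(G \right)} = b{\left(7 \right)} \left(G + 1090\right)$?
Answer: $-2429940$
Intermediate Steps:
$b{\left(n \right)} = 2 n \left(-17 + n\right)$ ($b{\left(n \right)} = \left(n - 17\right) \left(n + n\right) = \left(-17 + n\right) 2 n = 2 n \left(-17 + n\right)$)
$D{\left(G \right)} = -152600 - 140 G$ ($D{\left(G \right)} = 2 \cdot 7 \left(-17 + 7\right) \left(G + 1090\right) = 2 \cdot 7 \left(-10\right) \left(1090 + G\right) = - 140 \left(1090 + G\right) = -152600 - 140 G$)
$-2799400 - D{\left(1549 \right)} = -2799400 - \left(-152600 - 216860\right) = -2799400 - -369460 = -2799400 + 369460 = -2429940$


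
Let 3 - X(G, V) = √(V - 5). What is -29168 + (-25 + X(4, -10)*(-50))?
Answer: -29343 + 50*I*√15 ≈ -29343.0 + 193.65*I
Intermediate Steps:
X(G, V) = 3 - √(-5 + V) (X(G, V) = 3 - √(V - 5) = 3 - √(-5 + V))
-29168 + (-25 + X(4, -10)*(-50)) = -29168 + (-25 + (3 - √(-5 - 10))*(-50)) = -29168 + (-25 + (3 - √(-15))*(-50)) = -29168 + (-25 + (3 - I*√15)*(-50)) = -29168 + (-25 + (-150 + 50*I*√15)) = -29168 + (-175 + 50*I*√15) = -29343 + 50*I*√15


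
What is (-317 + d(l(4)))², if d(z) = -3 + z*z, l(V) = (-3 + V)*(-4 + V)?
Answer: 102400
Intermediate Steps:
l(V) = (-4 + V)*(-3 + V)
d(z) = -3 + z²
(-317 + d(l(4)))² = (-317 + (-3 + (12 + 4² - 7*4)²))² = (-317 + (-3 + (12 + 16 - 28)²))² = (-317 + (-3 + 0²))² = (-317 + (-3 + 0))² = (-317 - 3)² = (-320)² = 102400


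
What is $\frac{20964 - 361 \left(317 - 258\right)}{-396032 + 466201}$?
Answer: $- \frac{335}{70169} \approx -0.0047742$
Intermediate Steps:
$\frac{20964 - 361 \left(317 - 258\right)}{-396032 + 466201} = \frac{20964 - 361 \left(317 - 258\right)}{70169} = \left(20964 - 21299\right) \frac{1}{70169} = \left(-335\right) \frac{1}{70169} = - \frac{335}{70169}$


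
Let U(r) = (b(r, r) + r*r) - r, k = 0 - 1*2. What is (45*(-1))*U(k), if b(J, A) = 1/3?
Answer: -285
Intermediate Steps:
b(J, A) = ⅓
k = -2 (k = 0 - 2 = -2)
U(r) = ⅓ + r² - r (U(r) = (⅓ + r*r) - r = (⅓ + r²) - r = ⅓ + r² - r)
(45*(-1))*U(k) = (45*(-1))*(⅓ + (-2)² - 1*(-2)) = -45*(⅓ + 4 + 2) = -45*19/3 = -285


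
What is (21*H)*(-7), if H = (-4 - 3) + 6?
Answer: 147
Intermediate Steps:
H = -1 (H = -7 + 6 = -1)
(21*H)*(-7) = (21*(-1))*(-7) = -21*(-7) = 147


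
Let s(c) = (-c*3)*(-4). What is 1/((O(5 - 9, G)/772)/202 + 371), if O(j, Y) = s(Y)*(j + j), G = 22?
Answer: 19493/7231639 ≈ 0.0026955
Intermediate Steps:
s(c) = 12*c (s(c) = -3*c*(-4) = 12*c)
O(j, Y) = 24*Y*j (O(j, Y) = (12*Y)*(j + j) = (12*Y)*(2*j) = 24*Y*j)
1/((O(5 - 9, G)/772)/202 + 371) = 1/(((24*22*(5 - 9))/772)/202 + 371) = 1/(((24*22*(-4))*(1/772))*(1/202) + 371) = 1/(-2112*1/772*(1/202) + 371) = 1/(-528/193*1/202 + 371) = 1/(-264/19493 + 371) = 1/(7231639/19493) = 19493/7231639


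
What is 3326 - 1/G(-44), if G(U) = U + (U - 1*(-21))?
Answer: 222843/67 ≈ 3326.0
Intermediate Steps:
G(U) = 21 + 2*U (G(U) = U + (U + 21) = U + (21 + U) = 21 + 2*U)
3326 - 1/G(-44) = 3326 - 1/(21 + 2*(-44)) = 3326 - 1/(21 - 88) = 3326 - 1/(-67) = 3326 - 1*(-1/67) = 3326 + 1/67 = 222843/67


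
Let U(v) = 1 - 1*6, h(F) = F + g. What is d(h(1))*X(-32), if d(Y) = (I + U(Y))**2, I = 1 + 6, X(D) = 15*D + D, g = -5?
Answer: -2048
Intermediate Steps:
X(D) = 16*D
h(F) = -5 + F (h(F) = F - 5 = -5 + F)
U(v) = -5 (U(v) = 1 - 6 = -5)
I = 7
d(Y) = 4 (d(Y) = (7 - 5)**2 = 2**2 = 4)
d(h(1))*X(-32) = 4*(16*(-32)) = 4*(-512) = -2048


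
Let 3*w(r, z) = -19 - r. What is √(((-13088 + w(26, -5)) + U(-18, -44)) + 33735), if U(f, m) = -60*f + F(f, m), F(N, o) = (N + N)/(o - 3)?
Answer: 10*√479635/47 ≈ 147.35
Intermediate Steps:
w(r, z) = -19/3 - r/3 (w(r, z) = (-19 - r)/3 = -19/3 - r/3)
F(N, o) = 2*N/(-3 + o) (F(N, o) = (2*N)/(-3 + o) = 2*N/(-3 + o))
U(f, m) = -60*f + 2*f/(-3 + m)
√(((-13088 + w(26, -5)) + U(-18, -44)) + 33735) = √(((-13088 + (-19/3 - ⅓*26)) + 2*(-18)*(91 - 30*(-44))/(-3 - 44)) + 33735) = √(((-13088 + (-19/3 - 26/3)) + 2*(-18)*(91 + 1320)/(-47)) + 33735) = √(((-13088 - 15) + 2*(-18)*(-1/47)*1411) + 33735) = √((-13103 + 50796/47) + 33735) = √(-565045/47 + 33735) = √(1020500/47) = 10*√479635/47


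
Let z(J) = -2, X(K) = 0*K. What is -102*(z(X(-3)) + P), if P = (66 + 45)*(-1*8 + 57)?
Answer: -554574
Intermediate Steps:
X(K) = 0
P = 5439 (P = 111*(-8 + 57) = 111*49 = 5439)
-102*(z(X(-3)) + P) = -102*(-2 + 5439) = -102*5437 = -554574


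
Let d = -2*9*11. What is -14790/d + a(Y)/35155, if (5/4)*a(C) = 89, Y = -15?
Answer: 4868507/65175 ≈ 74.699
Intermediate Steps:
a(C) = 356/5 (a(C) = (⅘)*89 = 356/5)
d = -198 (d = -18*11 = -198)
-14790/d + a(Y)/35155 = -14790/(-198) + (356/5)/35155 = -14790*(-1/198) + (356/5)*(1/35155) = 2465/33 + 4/1975 = 4868507/65175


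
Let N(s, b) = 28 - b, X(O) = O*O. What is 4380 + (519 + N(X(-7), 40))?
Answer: 4887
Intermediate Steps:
X(O) = O²
4380 + (519 + N(X(-7), 40)) = 4380 + (519 + (28 - 1*40)) = 4380 + (519 + (28 - 40)) = 4380 + (519 - 12) = 4380 + 507 = 4887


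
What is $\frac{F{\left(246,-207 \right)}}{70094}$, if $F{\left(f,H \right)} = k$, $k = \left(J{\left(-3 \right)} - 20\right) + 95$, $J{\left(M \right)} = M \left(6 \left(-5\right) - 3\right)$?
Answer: $\frac{87}{35047} \approx 0.0024824$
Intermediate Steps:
$J{\left(M \right)} = - 33 M$ ($J{\left(M \right)} = M \left(-30 - 3\right) = M \left(-33\right) = - 33 M$)
$k = 174$ ($k = \left(\left(-33\right) \left(-3\right) - 20\right) + 95 = \left(99 - 20\right) + 95 = 79 + 95 = 174$)
$F{\left(f,H \right)} = 174$
$\frac{F{\left(246,-207 \right)}}{70094} = \frac{174}{70094} = 174 \cdot \frac{1}{70094} = \frac{87}{35047}$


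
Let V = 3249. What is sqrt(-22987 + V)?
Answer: I*sqrt(19738) ≈ 140.49*I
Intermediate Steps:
sqrt(-22987 + V) = sqrt(-22987 + 3249) = sqrt(-19738) = I*sqrt(19738)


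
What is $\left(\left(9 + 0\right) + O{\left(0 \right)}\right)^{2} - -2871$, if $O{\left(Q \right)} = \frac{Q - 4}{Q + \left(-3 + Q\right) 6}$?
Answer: $\frac{239440}{81} \approx 2956.1$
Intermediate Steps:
$O{\left(Q \right)} = \frac{-4 + Q}{-18 + 7 Q}$ ($O{\left(Q \right)} = \frac{-4 + Q}{Q + \left(-18 + 6 Q\right)} = \frac{-4 + Q}{-18 + 7 Q}$)
$\left(\left(9 + 0\right) + O{\left(0 \right)}\right)^{2} - -2871 = \left(\left(9 + 0\right) + \frac{-4 + 0}{-18 + 7 \cdot 0}\right)^{2} - -2871 = \left(9 + \frac{1}{-18 + 0} \left(-4\right)\right)^{2} + 2871 = \left(9 + \frac{1}{-18} \left(-4\right)\right)^{2} + 2871 = \left(9 - - \frac{2}{9}\right)^{2} + 2871 = \left(9 + \frac{2}{9}\right)^{2} + 2871 = \left(\frac{83}{9}\right)^{2} + 2871 = \frac{6889}{81} + 2871 = \frac{239440}{81}$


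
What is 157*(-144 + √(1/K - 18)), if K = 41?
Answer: -22608 + 157*I*√30217/41 ≈ -22608.0 + 665.64*I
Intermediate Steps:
157*(-144 + √(1/K - 18)) = 157*(-144 + √(1/41 - 18)) = 157*(-144 + √(-737/41)) = 157*(-144 + I*√30217/41) = -22608 + 157*I*√30217/41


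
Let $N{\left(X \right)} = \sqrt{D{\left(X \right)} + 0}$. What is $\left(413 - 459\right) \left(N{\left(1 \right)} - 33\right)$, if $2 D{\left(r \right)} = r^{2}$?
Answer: $1518 - 23 \sqrt{2} \approx 1485.5$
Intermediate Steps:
$D{\left(r \right)} = \frac{r^{2}}{2}$
$N{\left(X \right)} = \frac{\sqrt{2} \sqrt{X^{2}}}{2}$ ($N{\left(X \right)} = \sqrt{\frac{X^{2}}{2} + 0} = \sqrt{\frac{X^{2}}{2}} = \frac{\sqrt{2} \sqrt{X^{2}}}{2}$)
$\left(413 - 459\right) \left(N{\left(1 \right)} - 33\right) = \left(413 - 459\right) \left(\frac{\sqrt{2} \sqrt{1^{2}}}{2} - 33\right) = - 46 \left(\frac{\sqrt{2} \sqrt{1}}{2} - 33\right) = - 46 \left(\frac{1}{2} \sqrt{2} \cdot 1 - 33\right) = - 46 \left(\frac{\sqrt{2}}{2} - 33\right) = - 46 \left(-33 + \frac{\sqrt{2}}{2}\right) = 1518 - 23 \sqrt{2}$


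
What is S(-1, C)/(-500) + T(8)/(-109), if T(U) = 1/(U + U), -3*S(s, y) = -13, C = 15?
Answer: -6043/654000 ≈ -0.0092401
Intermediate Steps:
S(s, y) = 13/3 (S(s, y) = -⅓*(-13) = 13/3)
T(U) = 1/(2*U)
S(-1, C)/(-500) + T(8)/(-109) = (13/3)/(-500) + ((½)/8)/(-109) = (13/3)*(-1/500) + ((½)*(⅛))*(-1/109) = -13/1500 + (1/16)*(-1/109) = -13/1500 - 1/1744 = -6043/654000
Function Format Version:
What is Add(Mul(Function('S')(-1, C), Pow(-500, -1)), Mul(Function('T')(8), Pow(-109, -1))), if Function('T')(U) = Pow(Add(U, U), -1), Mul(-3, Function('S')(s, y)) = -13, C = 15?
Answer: Rational(-6043, 654000) ≈ -0.0092401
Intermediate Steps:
Function('S')(s, y) = Rational(13, 3) (Function('S')(s, y) = Mul(Rational(-1, 3), -13) = Rational(13, 3))
Function('T')(U) = Mul(Rational(1, 2), Pow(U, -1)) (Function('T')(U) = Pow(Mul(2, U), -1) = Mul(Rational(1, 2), Pow(U, -1)))
Add(Mul(Function('S')(-1, C), Pow(-500, -1)), Mul(Function('T')(8), Pow(-109, -1))) = Add(Mul(Rational(13, 3), Pow(-500, -1)), Mul(Mul(Rational(1, 2), Pow(8, -1)), Pow(-109, -1))) = Add(Mul(Rational(13, 3), Rational(-1, 500)), Mul(Mul(Rational(1, 2), Rational(1, 8)), Rational(-1, 109))) = Add(Rational(-13, 1500), Mul(Rational(1, 16), Rational(-1, 109))) = Add(Rational(-13, 1500), Rational(-1, 1744)) = Rational(-6043, 654000)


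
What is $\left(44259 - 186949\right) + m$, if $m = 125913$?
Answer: $-16777$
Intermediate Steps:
$\left(44259 - 186949\right) + m = \left(44259 - 186949\right) + 125913 = -142690 + 125913 = -16777$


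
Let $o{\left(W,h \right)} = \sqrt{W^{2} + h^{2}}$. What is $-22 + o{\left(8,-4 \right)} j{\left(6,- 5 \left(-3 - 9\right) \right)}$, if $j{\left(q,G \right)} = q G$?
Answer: $-22 + 1440 \sqrt{5} \approx 3197.9$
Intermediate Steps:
$j{\left(q,G \right)} = G q$
$-22 + o{\left(8,-4 \right)} j{\left(6,- 5 \left(-3 - 9\right) \right)} = -22 + \sqrt{8^{2} + \left(-4\right)^{2}} - 5 \left(-3 - 9\right) 6 = -22 + \sqrt{64 + 16} - 5 \left(-3 - 9\right) 6 = -22 + \sqrt{80} - 5 \left(-3 - 9\right) 6 = -22 + 4 \sqrt{5} \left(-5\right) \left(-12\right) 6 = -22 + 4 \sqrt{5} \cdot 60 \cdot 6 = -22 + 4 \sqrt{5} \cdot 360 = -22 + 1440 \sqrt{5}$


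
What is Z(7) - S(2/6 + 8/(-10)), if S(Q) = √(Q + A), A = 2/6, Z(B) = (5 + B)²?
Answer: 144 - I*√30/15 ≈ 144.0 - 0.36515*I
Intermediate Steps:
A = ⅓ (A = 2*(⅙) = ⅓ ≈ 0.33333)
S(Q) = √(⅓ + Q) (S(Q) = √(Q + ⅓) = √(⅓ + Q))
Z(7) - S(2/6 + 8/(-10)) = (5 + 7)² - √(3 + 9*(2/6 + 8/(-10)))/3 = 12² - √(3 + 9*(2*(⅙) + 8*(-⅒)))/3 = 144 - √(3 + 9*(⅓ - ⅘))/3 = 144 - √(3 + 9*(-7/15))/3 = 144 - √(3 - 21/5)/3 = 144 - √(-6/5)/3 = 144 - I*√30/5/3 = 144 - I*√30/15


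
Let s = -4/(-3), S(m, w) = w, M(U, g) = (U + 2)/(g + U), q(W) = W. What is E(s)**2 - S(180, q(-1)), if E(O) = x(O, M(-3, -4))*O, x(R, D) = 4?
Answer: 265/9 ≈ 29.444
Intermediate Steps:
M(U, g) = (2 + U)/(U + g)
s = 4/3 (s = -4*(-1/3) = 4/3 ≈ 1.3333)
E(O) = 4*O
E(s)**2 - S(180, q(-1)) = (4*(4/3))**2 - 1*(-1) = (16/3)**2 + 1 = 256/9 + 1 = 265/9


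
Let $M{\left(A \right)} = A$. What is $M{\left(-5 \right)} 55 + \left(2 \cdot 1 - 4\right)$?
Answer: $-277$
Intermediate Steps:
$M{\left(-5 \right)} 55 + \left(2 \cdot 1 - 4\right) = \left(-5\right) 55 + \left(2 \cdot 1 - 4\right) = -275 + \left(2 - 4\right) = -275 - 2 = -277$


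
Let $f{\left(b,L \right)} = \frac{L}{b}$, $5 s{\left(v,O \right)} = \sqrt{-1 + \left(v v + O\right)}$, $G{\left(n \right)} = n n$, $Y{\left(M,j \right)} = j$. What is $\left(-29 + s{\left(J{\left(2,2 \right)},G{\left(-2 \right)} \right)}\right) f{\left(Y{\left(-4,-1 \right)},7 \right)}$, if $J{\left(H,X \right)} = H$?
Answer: $203 - \frac{7 \sqrt{7}}{5} \approx 199.3$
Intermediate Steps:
$G{\left(n \right)} = n^{2}$
$s{\left(v,O \right)} = \frac{\sqrt{-1 + O + v^{2}}}{5}$ ($s{\left(v,O \right)} = \frac{\sqrt{-1 + \left(v v + O\right)}}{5} = \frac{\sqrt{-1 + \left(v^{2} + O\right)}}{5} = \frac{\sqrt{-1 + \left(O + v^{2}\right)}}{5} = \frac{\sqrt{-1 + O + v^{2}}}{5}$)
$\left(-29 + s{\left(J{\left(2,2 \right)},G{\left(-2 \right)} \right)}\right) f{\left(Y{\left(-4,-1 \right)},7 \right)} = \left(-29 + \frac{\sqrt{-1 + \left(-2\right)^{2} + 2^{2}}}{5}\right) \frac{7}{-1} = \left(-29 + \frac{\sqrt{-1 + 4 + 4}}{5}\right) 7 \left(-1\right) = \left(-29 + \frac{\sqrt{7}}{5}\right) \left(-7\right) = 203 - \frac{7 \sqrt{7}}{5}$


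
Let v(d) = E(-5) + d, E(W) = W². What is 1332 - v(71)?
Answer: 1236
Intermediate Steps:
v(d) = 25 + d (v(d) = (-5)² + d = 25 + d)
1332 - v(71) = 1332 - (25 + 71) = 1332 - 1*96 = 1332 - 96 = 1236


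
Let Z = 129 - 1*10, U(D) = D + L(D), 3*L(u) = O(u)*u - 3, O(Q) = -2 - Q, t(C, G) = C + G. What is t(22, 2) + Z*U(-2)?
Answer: -333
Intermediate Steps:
L(u) = -1 + u*(-2 - u)/3 (L(u) = ((-2 - u)*u - 3)/3 = (u*(-2 - u) - 3)/3 = (-3 + u*(-2 - u))/3 = -1 + u*(-2 - u)/3)
U(D) = -1 + D - D*(2 + D)/3 (U(D) = D + (-1 - D*(2 + D)/3) = -1 + D - D*(2 + D)/3)
Z = 119 (Z = 129 - 10 = 119)
t(22, 2) + Z*U(-2) = (22 + 2) + 119*(-1 - ⅓*(-2)² + (⅓)*(-2)) = 24 + 119*(-1 - ⅓*4 - ⅔) = 24 + 119*(-1 - 4/3 - ⅔) = 24 + 119*(-3) = 24 - 357 = -333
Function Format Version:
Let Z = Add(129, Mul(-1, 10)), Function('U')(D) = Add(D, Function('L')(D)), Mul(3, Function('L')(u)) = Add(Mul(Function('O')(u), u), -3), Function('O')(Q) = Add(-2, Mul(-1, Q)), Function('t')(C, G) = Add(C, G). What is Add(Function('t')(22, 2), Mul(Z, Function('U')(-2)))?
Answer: -333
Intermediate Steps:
Function('L')(u) = Add(-1, Mul(Rational(1, 3), u, Add(-2, Mul(-1, u)))) (Function('L')(u) = Mul(Rational(1, 3), Add(Mul(Add(-2, Mul(-1, u)), u), -3)) = Mul(Rational(1, 3), Add(Mul(u, Add(-2, Mul(-1, u))), -3)) = Mul(Rational(1, 3), Add(-3, Mul(u, Add(-2, Mul(-1, u))))) = Add(-1, Mul(Rational(1, 3), u, Add(-2, Mul(-1, u)))))
Function('U')(D) = Add(-1, D, Mul(Rational(-1, 3), D, Add(2, D))) (Function('U')(D) = Add(D, Add(-1, Mul(Rational(-1, 3), D, Add(2, D)))) = Add(-1, D, Mul(Rational(-1, 3), D, Add(2, D))))
Z = 119 (Z = Add(129, -10) = 119)
Add(Function('t')(22, 2), Mul(Z, Function('U')(-2))) = Add(Add(22, 2), Mul(119, Add(-1, Mul(Rational(-1, 3), Pow(-2, 2)), Mul(Rational(1, 3), -2)))) = Add(24, Mul(119, Add(-1, Mul(Rational(-1, 3), 4), Rational(-2, 3)))) = Add(24, Mul(119, Add(-1, Rational(-4, 3), Rational(-2, 3)))) = Add(24, Mul(119, -3)) = Add(24, -357) = -333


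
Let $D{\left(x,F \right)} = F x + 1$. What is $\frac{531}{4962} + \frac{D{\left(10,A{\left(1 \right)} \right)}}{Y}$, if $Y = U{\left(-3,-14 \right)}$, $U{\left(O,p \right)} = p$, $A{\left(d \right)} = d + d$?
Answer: $- \frac{1152}{827} \approx -1.393$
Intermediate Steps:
$A{\left(d \right)} = 2 d$
$D{\left(x,F \right)} = 1 + F x$
$Y = -14$
$\frac{531}{4962} + \frac{D{\left(10,A{\left(1 \right)} \right)}}{Y} = \frac{531}{4962} + \frac{1 + 2 \cdot 1 \cdot 10}{-14} = 531 \cdot \frac{1}{4962} + \left(1 + 2 \cdot 10\right) \left(- \frac{1}{14}\right) = \frac{177}{1654} + \left(1 + 20\right) \left(- \frac{1}{14}\right) = \frac{177}{1654} + 21 \left(- \frac{1}{14}\right) = \frac{177}{1654} - \frac{3}{2} = - \frac{1152}{827}$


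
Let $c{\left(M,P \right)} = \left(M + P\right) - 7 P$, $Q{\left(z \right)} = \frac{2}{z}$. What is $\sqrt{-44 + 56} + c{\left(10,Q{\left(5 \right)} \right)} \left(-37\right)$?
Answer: $- \frac{1406}{5} + 2 \sqrt{3} \approx -277.74$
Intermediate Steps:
$c{\left(M,P \right)} = M - 6 P$
$\sqrt{-44 + 56} + c{\left(10,Q{\left(5 \right)} \right)} \left(-37\right) = \sqrt{-44 + 56} + \left(10 - 6 \cdot \frac{2}{5}\right) \left(-37\right) = \sqrt{12} + \left(10 - 6 \cdot 2 \cdot \frac{1}{5}\right) \left(-37\right) = 2 \sqrt{3} + \left(10 - \frac{12}{5}\right) \left(-37\right) = 2 \sqrt{3} + \frac{38}{5} \left(-37\right) = 2 \sqrt{3} - \frac{1406}{5} = - \frac{1406}{5} + 2 \sqrt{3}$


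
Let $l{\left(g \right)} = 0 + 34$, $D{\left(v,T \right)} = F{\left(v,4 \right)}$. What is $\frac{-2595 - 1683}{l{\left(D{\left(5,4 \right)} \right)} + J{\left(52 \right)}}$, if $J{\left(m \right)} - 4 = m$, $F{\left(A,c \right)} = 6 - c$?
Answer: $- \frac{713}{15} \approx -47.533$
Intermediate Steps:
$D{\left(v,T \right)} = 2$ ($D{\left(v,T \right)} = 6 - 4 = 2$)
$l{\left(g \right)} = 34$
$J{\left(m \right)} = 4 + m$
$\frac{-2595 - 1683}{l{\left(D{\left(5,4 \right)} \right)} + J{\left(52 \right)}} = \frac{-2595 - 1683}{34 + \left(4 + 52\right)} = - \frac{4278}{34 + 56} = - \frac{4278}{90} = \left(-4278\right) \frac{1}{90} = - \frac{713}{15}$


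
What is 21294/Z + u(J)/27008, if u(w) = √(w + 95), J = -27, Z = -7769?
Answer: -21294/7769 + √17/13504 ≈ -2.7406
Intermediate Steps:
u(w) = √(95 + w)
21294/Z + u(J)/27008 = 21294/(-7769) + √(95 - 27)/27008 = 21294*(-1/7769) + √68*(1/27008) = -21294/7769 + (2*√17)*(1/27008) = -21294/7769 + √17/13504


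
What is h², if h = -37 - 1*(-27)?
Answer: 100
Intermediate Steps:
h = -10 (h = -37 + 27 = -10)
h² = (-10)² = 100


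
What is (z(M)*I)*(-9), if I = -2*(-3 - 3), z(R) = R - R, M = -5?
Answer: 0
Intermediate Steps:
z(R) = 0
I = 12 (I = -2*(-6) = 12)
(z(M)*I)*(-9) = (0*12)*(-9) = 0*(-9) = 0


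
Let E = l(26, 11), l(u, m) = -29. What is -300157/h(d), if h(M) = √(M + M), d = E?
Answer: 300157*I*√58/58 ≈ 39413.0*I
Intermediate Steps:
E = -29
d = -29
h(M) = √2*√M (h(M) = √(2*M) = √2*√M)
-300157/h(d) = -300157*(-I*√58/58) = -(-300157)*I*√58/58 = 300157*I*√58/58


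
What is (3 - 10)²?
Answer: 49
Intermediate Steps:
(3 - 10)² = (-7)² = 49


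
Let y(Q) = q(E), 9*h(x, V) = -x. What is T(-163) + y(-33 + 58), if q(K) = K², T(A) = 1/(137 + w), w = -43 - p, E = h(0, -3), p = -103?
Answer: 1/197 ≈ 0.0050761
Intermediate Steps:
h(x, V) = -x/9 (h(x, V) = (-x)/9 = -x/9)
E = 0 (E = -⅑*0 = 0)
w = 60 (w = -43 - 1*(-103) = -43 + 103 = 60)
T(A) = 1/197 (T(A) = 1/(137 + 60) = 1/197)
y(Q) = 0 (y(Q) = 0² = 0)
T(-163) + y(-33 + 58) = 1/197 + 0 = 1/197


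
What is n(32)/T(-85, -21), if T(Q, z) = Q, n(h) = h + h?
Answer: -64/85 ≈ -0.75294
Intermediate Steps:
n(h) = 2*h
n(32)/T(-85, -21) = (2*32)/(-85) = 64*(-1/85) = -64/85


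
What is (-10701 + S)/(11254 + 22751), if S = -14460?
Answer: -8387/11335 ≈ -0.73992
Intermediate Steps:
(-10701 + S)/(11254 + 22751) = (-10701 - 14460)/(11254 + 22751) = -25161/34005 = -25161*1/34005 = -8387/11335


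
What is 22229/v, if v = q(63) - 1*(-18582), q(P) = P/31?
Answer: 689099/576105 ≈ 1.1961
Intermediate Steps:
q(P) = P/31 (q(P) = P*(1/31) = P/31)
v = 576105/31 (v = (1/31)*63 - 1*(-18582) = 63/31 + 18582 = 576105/31 ≈ 18584.)
22229/v = 22229/(576105/31) = 22229*(31/576105) = 689099/576105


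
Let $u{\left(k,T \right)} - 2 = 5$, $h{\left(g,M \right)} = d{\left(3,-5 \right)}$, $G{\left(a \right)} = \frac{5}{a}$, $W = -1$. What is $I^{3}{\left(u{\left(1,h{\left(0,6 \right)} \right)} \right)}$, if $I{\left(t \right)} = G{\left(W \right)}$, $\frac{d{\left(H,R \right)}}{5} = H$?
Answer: $-125$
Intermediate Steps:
$d{\left(H,R \right)} = 5 H$
$h{\left(g,M \right)} = 15$ ($h{\left(g,M \right)} = 5 \cdot 3 = 15$)
$u{\left(k,T \right)} = 7$ ($u{\left(k,T \right)} = 2 + 5 = 7$)
$I{\left(t \right)} = -5$ ($I{\left(t \right)} = \frac{5}{-1} = 5 \left(-1\right) = -5$)
$I^{3}{\left(u{\left(1,h{\left(0,6 \right)} \right)} \right)} = \left(-5\right)^{3} = -125$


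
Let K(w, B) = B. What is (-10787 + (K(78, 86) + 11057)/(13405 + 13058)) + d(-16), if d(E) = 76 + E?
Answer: -283857458/26463 ≈ -10727.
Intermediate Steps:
(-10787 + (K(78, 86) + 11057)/(13405 + 13058)) + d(-16) = (-10787 + (86 + 11057)/(13405 + 13058)) + (76 - 16) = (-10787 + 11143/26463) + 60 = -285445238/26463 + 60 = -283857458/26463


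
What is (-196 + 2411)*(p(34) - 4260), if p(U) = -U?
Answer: -9511210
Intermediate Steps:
(-196 + 2411)*(p(34) - 4260) = (-196 + 2411)*(-1*34 - 4260) = 2215*(-34 - 4260) = 2215*(-4294) = -9511210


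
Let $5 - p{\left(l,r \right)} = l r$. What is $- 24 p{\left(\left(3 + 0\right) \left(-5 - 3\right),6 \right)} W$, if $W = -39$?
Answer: $139464$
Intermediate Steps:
$p{\left(l,r \right)} = 5 - l r$
$- 24 p{\left(\left(3 + 0\right) \left(-5 - 3\right),6 \right)} W = - 24 \left(5 - \left(3 + 0\right) \left(-5 - 3\right) 6\right) \left(-39\right) = - 24 \left(5 - 3 \left(-8\right) 6\right) \left(-39\right) = - 24 \left(5 - \left(-24\right) 6\right) \left(-39\right) = - 24 \left(5 + 144\right) \left(-39\right) = \left(-24\right) 149 \left(-39\right) = \left(-3576\right) \left(-39\right) = 139464$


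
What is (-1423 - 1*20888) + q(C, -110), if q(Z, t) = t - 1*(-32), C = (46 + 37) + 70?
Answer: -22389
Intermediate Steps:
C = 153 (C = 83 + 70 = 153)
q(Z, t) = 32 + t (q(Z, t) = t + 32 = 32 + t)
(-1423 - 1*20888) + q(C, -110) = (-1423 - 1*20888) + (32 - 110) = (-1423 - 20888) - 78 = -22311 - 78 = -22389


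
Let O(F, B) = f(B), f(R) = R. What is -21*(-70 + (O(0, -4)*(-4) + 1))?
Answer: 1113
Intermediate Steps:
O(F, B) = B
-21*(-70 + (O(0, -4)*(-4) + 1)) = -21*(-70 + (-4*(-4) + 1)) = -21*(-70 + (16 + 1)) = -21*(-70 + 17) = -21*(-53) = 1113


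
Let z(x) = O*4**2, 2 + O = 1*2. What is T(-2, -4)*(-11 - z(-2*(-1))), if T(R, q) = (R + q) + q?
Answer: 110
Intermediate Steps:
T(R, q) = R + 2*q
O = 0 (O = -2 + 1*2 = -2 + 2 = 0)
z(x) = 0 (z(x) = 0*4**2 = 0*16 = 0)
T(-2, -4)*(-11 - z(-2*(-1))) = (-2 + 2*(-4))*(-11 - 1*0) = (-2 - 8)*(-11 + 0) = -10*(-11) = 110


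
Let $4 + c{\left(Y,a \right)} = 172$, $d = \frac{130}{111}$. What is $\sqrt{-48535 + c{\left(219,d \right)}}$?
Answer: $i \sqrt{48367} \approx 219.93 i$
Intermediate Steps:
$d = \frac{130}{111}$ ($d = 130 \cdot \frac{1}{111} = \frac{130}{111} \approx 1.1712$)
$c{\left(Y,a \right)} = 168$ ($c{\left(Y,a \right)} = -4 + 172 = 168$)
$\sqrt{-48535 + c{\left(219,d \right)}} = \sqrt{-48535 + 168} = \sqrt{-48367} = i \sqrt{48367}$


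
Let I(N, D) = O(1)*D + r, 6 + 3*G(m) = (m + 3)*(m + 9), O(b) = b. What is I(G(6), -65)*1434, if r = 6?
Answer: -84606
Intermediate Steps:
G(m) = -2 + (3 + m)*(9 + m)/3 (G(m) = -2 + ((m + 3)*(m + 9))/3 = -2 + ((3 + m)*(9 + m))/3 = -2 + (3 + m)*(9 + m)/3)
I(N, D) = 6 + D (I(N, D) = 1*D + 6 = D + 6 = 6 + D)
I(G(6), -65)*1434 = (6 - 65)*1434 = -59*1434 = -84606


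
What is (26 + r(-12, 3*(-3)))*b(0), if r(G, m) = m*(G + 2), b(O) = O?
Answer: 0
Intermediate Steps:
r(G, m) = m*(2 + G)
(26 + r(-12, 3*(-3)))*b(0) = (26 + (3*(-3))*(2 - 12))*0 = (26 - 9*(-10))*0 = (26 + 90)*0 = 116*0 = 0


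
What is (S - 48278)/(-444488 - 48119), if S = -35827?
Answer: 84105/492607 ≈ 0.17073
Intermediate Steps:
(S - 48278)/(-444488 - 48119) = (-35827 - 48278)/(-444488 - 48119) = -84105/(-492607) = -84105*(-1/492607) = 84105/492607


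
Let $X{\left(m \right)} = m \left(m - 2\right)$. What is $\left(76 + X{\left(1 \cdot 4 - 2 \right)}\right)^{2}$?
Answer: $5776$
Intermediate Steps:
$X{\left(m \right)} = m \left(-2 + m\right)$
$\left(76 + X{\left(1 \cdot 4 - 2 \right)}\right)^{2} = \left(76 + \left(1 \cdot 4 - 2\right) \left(-2 + \left(1 \cdot 4 - 2\right)\right)\right)^{2} = \left(76 + \left(4 - 2\right) \left(-2 + \left(4 - 2\right)\right)\right)^{2} = \left(76 + 2 \left(-2 + 2\right)\right)^{2} = \left(76 + 2 \cdot 0\right)^{2} = \left(76 + 0\right)^{2} = 76^{2} = 5776$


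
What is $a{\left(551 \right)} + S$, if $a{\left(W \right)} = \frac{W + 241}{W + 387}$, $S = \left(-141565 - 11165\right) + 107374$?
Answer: $- \frac{21271568}{469} \approx -45355.0$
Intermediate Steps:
$S = -45356$ ($S = -152730 + 107374 = -45356$)
$a{\left(W \right)} = \frac{241 + W}{387 + W}$
$a{\left(551 \right)} + S = \frac{241 + 551}{387 + 551} - 45356 = \frac{1}{938} \cdot 792 - 45356 = \frac{396}{469} - 45356 = - \frac{21271568}{469}$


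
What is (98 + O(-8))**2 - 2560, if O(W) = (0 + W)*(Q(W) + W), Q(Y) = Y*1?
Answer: 48516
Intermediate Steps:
Q(Y) = Y
O(W) = 2*W**2 (O(W) = (0 + W)*(W + W) = W*(2*W) = 2*W**2)
(98 + O(-8))**2 - 2560 = (98 + 2*(-8)**2)**2 - 2560 = (98 + 2*64)**2 - 2560 = (98 + 128)**2 - 2560 = 226**2 - 2560 = 51076 - 2560 = 48516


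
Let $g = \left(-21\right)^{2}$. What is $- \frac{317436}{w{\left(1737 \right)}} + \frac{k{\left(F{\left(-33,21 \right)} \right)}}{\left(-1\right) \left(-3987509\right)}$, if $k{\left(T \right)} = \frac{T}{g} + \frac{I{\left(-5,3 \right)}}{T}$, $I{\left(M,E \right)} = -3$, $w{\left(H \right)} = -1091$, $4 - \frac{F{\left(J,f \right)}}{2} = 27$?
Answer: $\frac{420944113196641}{1446748407594} \approx 290.96$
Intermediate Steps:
$F{\left(J,f \right)} = -46$ ($F{\left(J,f \right)} = 8 - 54 = -46$)
$g = 441$
$k{\left(T \right)} = - \frac{3}{T} + \frac{T}{441}$ ($k{\left(T \right)} = \frac{T}{441} - \frac{3}{T} = - \frac{3}{T} + \frac{T}{441}$)
$- \frac{317436}{w{\left(1737 \right)}} + \frac{k{\left(F{\left(-33,21 \right)} \right)}}{\left(-1\right) \left(-3987509\right)} = - \frac{317436}{-1091} + \frac{- \frac{3}{-46} + \frac{1}{441} \left(-46\right)}{\left(-1\right) \left(-3987509\right)} = \left(-317436\right) \left(- \frac{1}{1091}\right) + \frac{\left(-3\right) \left(- \frac{1}{46}\right) - \frac{46}{441}}{3987509} = \frac{317436}{1091} + \left(\frac{3}{46} - \frac{46}{441}\right) \frac{1}{3987509} = \frac{317436}{1091} - \frac{13}{1326075534} = \frac{420944113196641}{1446748407594}$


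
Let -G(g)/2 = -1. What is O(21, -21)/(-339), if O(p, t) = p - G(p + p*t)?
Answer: -19/339 ≈ -0.056047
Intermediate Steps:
G(g) = 2 (G(g) = -2*(-1) = 2)
O(p, t) = -2 + p (O(p, t) = p - 1*2 = p - 2 = -2 + p)
O(21, -21)/(-339) = (-2 + 21)/(-339) = 19*(-1/339) = -19/339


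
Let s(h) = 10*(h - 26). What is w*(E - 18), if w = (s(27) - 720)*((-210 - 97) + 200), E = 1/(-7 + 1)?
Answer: -4140365/3 ≈ -1.3801e+6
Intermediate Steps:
s(h) = -260 + 10*h (s(h) = 10*(-26 + h) = -260 + 10*h)
E = -⅙ (E = 1/(-6) = -⅙ ≈ -0.16667)
w = 75970 (w = ((-260 + 10*27) - 720)*((-210 - 97) + 200) = ((-260 + 270) - 720)*(-307 + 200) = (10 - 720)*(-107) = -710*(-107) = 75970)
w*(E - 18) = 75970*(-⅙ - 18) = 75970*(-109/6) = -4140365/3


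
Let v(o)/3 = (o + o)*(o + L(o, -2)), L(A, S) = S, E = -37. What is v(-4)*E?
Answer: -5328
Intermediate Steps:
v(o) = 6*o*(-2 + o) (v(o) = 3*((o + o)*(o - 2)) = 3*((2*o)*(-2 + o)) = 3*(2*o*(-2 + o)) = 6*o*(-2 + o))
v(-4)*E = (6*(-4)*(-2 - 4))*(-37) = (6*(-4)*(-6))*(-37) = 144*(-37) = -5328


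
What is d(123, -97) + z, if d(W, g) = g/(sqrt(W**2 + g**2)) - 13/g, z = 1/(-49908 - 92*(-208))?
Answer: 399939/2984884 - 97*sqrt(24538)/24538 ≈ -0.48524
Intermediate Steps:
z = -1/30772 (z = 1/(-49908 + 19136) = 1/(-30772) = -1/30772 ≈ -3.2497e-5)
d(W, g) = -13/g + g/sqrt(W**2 + g**2) (d(W, g) = g/sqrt(W**2 + g**2) - 13/g = -13/g + g/sqrt(W**2 + g**2))
d(123, -97) + z = (-13/(-97) - 97/sqrt(123**2 + (-97)**2)) - 1/30772 = (-13*(-1/97) - 97/sqrt(15129 + 9409)) - 1/30772 = (13/97 - 97*sqrt(24538)/24538) - 1/30772 = 399939/2984884 - 97*sqrt(24538)/24538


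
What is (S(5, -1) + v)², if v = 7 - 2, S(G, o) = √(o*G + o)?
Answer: (5 + I*√6)² ≈ 19.0 + 24.495*I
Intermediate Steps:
S(G, o) = √(o + G*o) (S(G, o) = √(G*o + o) = √(o + G*o))
v = 5
(S(5, -1) + v)² = (√(-(1 + 5)) + 5)² = (√(-1*6) + 5)² = (√(-6) + 5)² = (I*√6 + 5)² = (5 + I*√6)²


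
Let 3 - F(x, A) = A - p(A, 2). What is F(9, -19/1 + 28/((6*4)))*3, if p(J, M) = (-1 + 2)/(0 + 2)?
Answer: 64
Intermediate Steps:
p(J, M) = 1/2
F(x, A) = 7/2 - A (F(x, A) = 3 - (A - 1*1/2) = 3 - (A - 1/2) = 3 - (-1/2 + A) = 3 + (1/2 - A) = 7/2 - A)
F(9, -19/1 + 28/((6*4)))*3 = (7/2 - (-19/1 + 28/((6*4))))*3 = (7/2 - (-19*1 + 28/24))*3 = (7/2 - (-19 + 28*(1/24)))*3 = (7/2 - (-19 + 7/6))*3 = (7/2 - 1*(-107/6))*3 = (7/2 + 107/6)*3 = (64/3)*3 = 64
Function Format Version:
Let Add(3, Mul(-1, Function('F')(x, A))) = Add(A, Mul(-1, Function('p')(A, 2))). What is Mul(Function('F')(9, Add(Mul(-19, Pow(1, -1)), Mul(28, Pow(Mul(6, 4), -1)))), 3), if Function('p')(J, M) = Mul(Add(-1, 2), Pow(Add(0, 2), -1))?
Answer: 64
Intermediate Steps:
Function('p')(J, M) = Rational(1, 2) (Function('p')(J, M) = Mul(1, Pow(2, -1)) = Mul(1, Rational(1, 2)) = Rational(1, 2))
Function('F')(x, A) = Add(Rational(7, 2), Mul(-1, A)) (Function('F')(x, A) = Add(3, Mul(-1, Add(A, Mul(-1, Rational(1, 2))))) = Add(3, Mul(-1, Add(A, Rational(-1, 2)))) = Add(3, Mul(-1, Add(Rational(-1, 2), A))) = Add(3, Add(Rational(1, 2), Mul(-1, A))) = Add(Rational(7, 2), Mul(-1, A)))
Mul(Function('F')(9, Add(Mul(-19, Pow(1, -1)), Mul(28, Pow(Mul(6, 4), -1)))), 3) = Mul(Add(Rational(7, 2), Mul(-1, Add(Mul(-19, Pow(1, -1)), Mul(28, Pow(Mul(6, 4), -1))))), 3) = Mul(Add(Rational(7, 2), Mul(-1, Add(Mul(-19, 1), Mul(28, Pow(24, -1))))), 3) = Mul(Add(Rational(7, 2), Mul(-1, Add(-19, Mul(28, Rational(1, 24))))), 3) = Mul(Add(Rational(7, 2), Mul(-1, Add(-19, Rational(7, 6)))), 3) = Mul(Add(Rational(7, 2), Mul(-1, Rational(-107, 6))), 3) = Mul(Add(Rational(7, 2), Rational(107, 6)), 3) = Mul(Rational(64, 3), 3) = 64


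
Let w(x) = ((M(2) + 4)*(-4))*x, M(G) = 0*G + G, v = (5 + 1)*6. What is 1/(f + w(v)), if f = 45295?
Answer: 1/44431 ≈ 2.2507e-5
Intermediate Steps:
v = 36 (v = 6*6 = 36)
M(G) = G (M(G) = 0 + G = G)
w(x) = -24*x (w(x) = ((2 + 4)*(-4))*x = (6*(-4))*x = -24*x)
1/(f + w(v)) = 1/(45295 - 24*36) = 1/(45295 - 864) = 1/44431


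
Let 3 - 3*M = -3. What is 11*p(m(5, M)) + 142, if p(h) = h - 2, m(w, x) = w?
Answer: 175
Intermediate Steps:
M = 2 (M = 1 - 1/3*(-3) = 1 + 1 = 2)
p(h) = -2 + h
11*p(m(5, M)) + 142 = 11*(-2 + 5) + 142 = 11*3 + 142 = 33 + 142 = 175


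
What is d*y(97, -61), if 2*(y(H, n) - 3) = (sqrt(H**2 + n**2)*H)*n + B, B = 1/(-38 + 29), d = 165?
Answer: 2915/6 - 976305*sqrt(13130)/2 ≈ -5.5935e+7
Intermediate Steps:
B = -1/9 (B = 1/(-9) = -1/9 ≈ -0.11111)
y(H, n) = 53/18 + H*n*sqrt(H**2 + n**2)/2 (y(H, n) = 3 + ((sqrt(H**2 + n**2)*H)*n - 1/9)/2 = 3 + ((H*sqrt(H**2 + n**2))*n - 1/9)/2 = 3 + (H*n*sqrt(H**2 + n**2) - 1/9)/2 = 3 + (-1/9 + H*n*sqrt(H**2 + n**2))/2 = 3 + (-1/18 + H*n*sqrt(H**2 + n**2)/2) = 53/18 + H*n*sqrt(H**2 + n**2)/2)
d*y(97, -61) = 165*(53/18 + (1/2)*97*(-61)*sqrt(97**2 + (-61)**2)) = 165*(53/18 + (1/2)*97*(-61)*sqrt(9409 + 3721)) = 165*(53/18 + (1/2)*97*(-61)*sqrt(13130)) = 165*(53/18 - 5917*sqrt(13130)/2) = 2915/6 - 976305*sqrt(13130)/2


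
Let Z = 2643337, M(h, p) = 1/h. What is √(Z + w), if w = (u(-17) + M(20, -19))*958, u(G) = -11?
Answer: √263284690/10 ≈ 1622.6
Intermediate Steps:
w = -104901/10 (w = (-11 + 1/20)*958 = -219/20*958 = -104901/10 ≈ -10490.)
√(Z + w) = √(2643337 - 104901/10) = √(26328469/10) = √263284690/10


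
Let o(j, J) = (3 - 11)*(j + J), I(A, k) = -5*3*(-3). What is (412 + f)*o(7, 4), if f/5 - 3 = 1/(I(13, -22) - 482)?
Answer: -16420272/437 ≈ -37575.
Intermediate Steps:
I(A, k) = 45 (I(A, k) = -15*(-3) = 45)
o(j, J) = -8*J - 8*j (o(j, J) = -8*(J + j) = -8*J - 8*j)
f = 6550/437 (f = 15 + 5/(45 - 482) = 15 + 5/(-437) = 15 + 5*(-1/437) = 15 - 5/437 = 6550/437 ≈ 14.989)
(412 + f)*o(7, 4) = (412 + 6550/437)*(-8*4 - 8*7) = 186594*(-32 - 56)/437 = (186594/437)*(-88) = -16420272/437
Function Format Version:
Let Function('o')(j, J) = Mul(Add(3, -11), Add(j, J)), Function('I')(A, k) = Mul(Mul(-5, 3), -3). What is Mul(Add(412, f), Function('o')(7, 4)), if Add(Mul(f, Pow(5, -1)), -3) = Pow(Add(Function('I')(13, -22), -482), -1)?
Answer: Rational(-16420272, 437) ≈ -37575.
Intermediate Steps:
Function('I')(A, k) = 45 (Function('I')(A, k) = Mul(-15, -3) = 45)
Function('o')(j, J) = Add(Mul(-8, J), Mul(-8, j)) (Function('o')(j, J) = Mul(-8, Add(J, j)) = Add(Mul(-8, J), Mul(-8, j)))
f = Rational(6550, 437) (f = Add(15, Mul(5, Pow(Add(45, -482), -1))) = Add(15, Mul(5, Pow(-437, -1))) = Add(15, Mul(5, Rational(-1, 437))) = Add(15, Rational(-5, 437)) = Rational(6550, 437) ≈ 14.989)
Mul(Add(412, f), Function('o')(7, 4)) = Mul(Add(412, Rational(6550, 437)), Add(Mul(-8, 4), Mul(-8, 7))) = Mul(Rational(186594, 437), Add(-32, -56)) = Mul(Rational(186594, 437), -88) = Rational(-16420272, 437)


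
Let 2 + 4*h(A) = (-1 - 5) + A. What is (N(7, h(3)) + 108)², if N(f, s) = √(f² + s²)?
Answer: (432 + √809)²/16 ≈ 13250.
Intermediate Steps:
h(A) = -2 + A/4 (h(A) = -½ + ((-1 - 5) + A)/4 = -½ + (-6 + A)/4 = -½ + (-3/2 + A/4) = -2 + A/4)
(N(7, h(3)) + 108)² = (√(7² + (-2 + (¼)*3)²) + 108)² = (√(49 + (-2 + ¾)²) + 108)² = (√(49 + (-5/4)²) + 108)² = (√(49 + 25/16) + 108)² = (√(809/16) + 108)² = (√809/4 + 108)² = (108 + √809/4)²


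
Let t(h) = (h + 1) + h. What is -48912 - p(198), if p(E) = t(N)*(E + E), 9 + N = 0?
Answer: -42180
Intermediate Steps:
N = -9 (N = -9 + 0 = -9)
t(h) = 1 + 2*h (t(h) = (1 + h) + h = 1 + 2*h)
p(E) = -34*E (p(E) = (1 + 2*(-9))*(E + E) = (1 - 18)*(2*E) = -34*E)
-48912 - p(198) = -48912 - (-34)*198 = -48912 - 1*(-6732) = -48912 + 6732 = -42180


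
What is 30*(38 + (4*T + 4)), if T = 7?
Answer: 2100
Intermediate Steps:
30*(38 + (4*T + 4)) = 30*(38 + (4*7 + 4)) = 30*(38 + (28 + 4)) = 30*(38 + 32) = 30*70 = 2100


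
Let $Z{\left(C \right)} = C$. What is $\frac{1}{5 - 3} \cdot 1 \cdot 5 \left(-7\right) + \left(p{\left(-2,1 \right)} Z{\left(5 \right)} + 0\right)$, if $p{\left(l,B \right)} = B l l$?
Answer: $\frac{5}{2} \approx 2.5$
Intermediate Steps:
$p{\left(l,B \right)} = B l^{2}$
$\frac{1}{5 - 3} \cdot 1 \cdot 5 \left(-7\right) + \left(p{\left(-2,1 \right)} Z{\left(5 \right)} + 0\right) = \frac{1}{5 - 3} \cdot 1 \cdot 5 \left(-7\right) + \left(1 \left(-2\right)^{2} \cdot 5 + 0\right) = \frac{1}{2} \cdot 1 \cdot 5 \left(-7\right) + \left(1 \cdot 4 \cdot 5 + 0\right) = \frac{1}{2} \cdot 1 \cdot 5 \left(-7\right) + \left(4 \cdot 5 + 0\right) = \frac{1}{2} \cdot 5 \left(-7\right) + \left(20 + 0\right) = \frac{5}{2} \left(-7\right) + 20 = - \frac{35}{2} + 20 = \frac{5}{2}$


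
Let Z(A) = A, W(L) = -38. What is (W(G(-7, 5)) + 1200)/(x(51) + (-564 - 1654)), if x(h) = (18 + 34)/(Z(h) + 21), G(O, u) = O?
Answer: -20916/39911 ≈ -0.52407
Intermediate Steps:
x(h) = 52/(21 + h) (x(h) = (18 + 34)/(h + 21) = 52/(21 + h))
(W(G(-7, 5)) + 1200)/(x(51) + (-564 - 1654)) = (-38 + 1200)/(52/(21 + 51) + (-564 - 1654)) = 1162/(52/72 - 2218) = 1162/(52*(1/72) - 2218) = 1162/(13/18 - 2218) = 1162/(-39911/18) = 1162*(-18/39911) = -20916/39911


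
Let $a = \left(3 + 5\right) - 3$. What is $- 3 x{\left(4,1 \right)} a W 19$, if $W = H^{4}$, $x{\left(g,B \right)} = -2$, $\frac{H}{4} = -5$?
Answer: $91200000$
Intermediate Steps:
$H = -20$ ($H = 4 \left(-5\right) = -20$)
$a = 5$ ($a = 8 - 3 = 5$)
$W = 160000$ ($W = \left(-20\right)^{4} = 160000$)
$- 3 x{\left(4,1 \right)} a W 19 = \left(-3\right) \left(-2\right) 5 \cdot 160000 \cdot 19 = 6 \cdot 5 \cdot 160000 \cdot 19 = 30 \cdot 160000 \cdot 19 = 4800000 \cdot 19 = 91200000$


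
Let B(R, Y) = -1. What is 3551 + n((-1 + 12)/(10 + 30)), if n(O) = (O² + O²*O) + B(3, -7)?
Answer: 227206171/64000 ≈ 3550.1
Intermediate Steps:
n(O) = -1 + O² + O³ (n(O) = (O² + O²*O) - 1 = (O² + O³) - 1 = -1 + O² + O³)
3551 + n((-1 + 12)/(10 + 30)) = 3551 + (-1 + ((-1 + 12)/(10 + 30))² + ((-1 + 12)/(10 + 30))³) = 3551 + (-1 + (11/40)² + (11/40)³) = 3551 + (-1 + 121/1600 + 1331/64000) = 3551 - 57829/64000 = 227206171/64000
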